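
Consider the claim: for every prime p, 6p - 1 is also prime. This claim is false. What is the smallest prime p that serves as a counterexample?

p = 11

Check each prime p in order until 6p - 1 is not prime.
The first 4 eligible values, up to p = 7, all satisfy the conclusion.
p = 11: 6p - 1 = 65 = 5 × 13, not prime.
So p = 11 is the smallest counterexample.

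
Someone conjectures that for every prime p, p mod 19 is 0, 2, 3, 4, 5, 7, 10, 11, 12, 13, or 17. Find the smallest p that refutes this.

For p = 2, 3, 5, 7, …, 23, 29, 31 the conclusion holds.
p = 37: 37 mod 19 = 18 — not in {0, 2, 3, 4, 5, 7, 10, 11, 12, 13, 17}.
So p = 37 is the smallest counterexample.

p = 37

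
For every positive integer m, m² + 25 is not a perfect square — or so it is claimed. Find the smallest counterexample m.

We need the least positive integer m for which m² + 25 is a perfect square.
For m = 1, 2, 3, 4, …, 9, 10, 11 the conclusion holds.
m = 12: 12² + 25 = 169 = 13², a perfect square.
Thus m = 12 disproves the claim, and no smaller m works.

m = 12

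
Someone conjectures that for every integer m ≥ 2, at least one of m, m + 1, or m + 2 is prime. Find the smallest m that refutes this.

m = 8

We need the least integer m ≥ 2 for which m, m + 1, m + 2 are all composite.
The first 6 eligible values, up to m = 7, all satisfy the conclusion.
m = 8: 8 = 2 × 4; 9 = 3 × 3; 10 = 2 × 5 — all composite.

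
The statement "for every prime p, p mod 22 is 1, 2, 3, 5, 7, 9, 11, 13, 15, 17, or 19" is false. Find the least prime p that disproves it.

For p = 2, 3, 5, 7, …, 31, 37, 41 the conclusion holds.
p = 43: 43 mod 22 = 21 — not in {1, 2, 3, 5, 7, 9, 11, 13, 15, 17, 19}.
Thus p = 43 disproves the claim, and no smaller p works.

p = 43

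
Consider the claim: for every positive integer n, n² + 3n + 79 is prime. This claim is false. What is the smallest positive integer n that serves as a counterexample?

n = 5

Check each positive integer n in order until n² + 3n + 79 is not prime.
For n = 1, 2, 3, 4 the conclusion holds.
n = 5: n² + 3n + 79 = 119 = 7 × 17, composite.
So n = 5 is the smallest counterexample.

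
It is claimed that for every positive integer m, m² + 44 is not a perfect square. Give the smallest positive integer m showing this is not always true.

m = 10

We need the least positive integer m for which m² + 44 is a perfect square.
The first 9 eligible values, up to m = 9, all satisfy the conclusion.
m = 10: 10² + 44 = 144 = 12², a perfect square.
Hence m = 10 is a counterexample.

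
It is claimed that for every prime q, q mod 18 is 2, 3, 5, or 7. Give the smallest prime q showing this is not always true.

We need the least prime q for which the claim fails.
q = 2: 2 mod 18 = 2.
q = 3: 3 mod 18 = 3.
q = 5: 5 mod 18 = 5.
q = 7: 7 mod 18 = 7.
q = 11: 11 mod 18 = 11 — not in {2, 3, 5, 7}.
Thus q = 11 disproves the claim, and no smaller q works.

q = 11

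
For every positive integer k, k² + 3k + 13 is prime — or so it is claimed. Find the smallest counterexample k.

The first 8 eligible values, up to k = 8, all satisfy the conclusion.
k = 9: k² + 3k + 13 = 121 = 11 × 11, composite.

k = 9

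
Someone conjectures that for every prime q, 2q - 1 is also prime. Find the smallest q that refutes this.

Check each prime q in order until 2q - 1 is not prime.
q = 2: 2q - 1 = 3, prime.
q = 3: 2q - 1 = 5, prime.
q = 5: 2q - 1 = 9 = 3 × 3, not prime.
So q = 5 is the smallest counterexample.

q = 5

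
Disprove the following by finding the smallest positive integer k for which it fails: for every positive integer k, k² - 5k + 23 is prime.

The first 18 eligible values, up to k = 18, all satisfy the conclusion.
k = 19: k² - 5k + 23 = 289 = 17 × 17, composite.
Thus k = 19 disproves the claim, and no smaller k works.

k = 19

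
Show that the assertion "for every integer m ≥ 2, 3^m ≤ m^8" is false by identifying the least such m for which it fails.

A counterexample is any integer m ≥ 2 such that 3^m > m^8; we check each in order.
For m = 2, 3, 4, 5, …, 20, 21, 22 the conclusion holds.
m = 23: 3^m = 94143178827 and m^8 = 78310985281, so 94143178827 > 78310985281.

m = 23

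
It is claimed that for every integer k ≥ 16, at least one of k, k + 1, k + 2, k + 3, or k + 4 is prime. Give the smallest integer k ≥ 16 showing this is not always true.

A counterexample is any integer k ≥ 16 such that k, k + 1, k + 2, k + 3, k + 4 are all composite; we check each in order.
k = 16: 17 is prime.
k = 17: 17 is prime.
k = 18: 19 is prime.
k = 19: 19 is prime.
k = 20: 23 is prime.
k = 21: 23 is prime.
k = 22: 23 is prime.
k = 23: 23 is prime.
k = 24: 24 = 2 × 12; 25 = 5 × 5; 26 = 2 × 13; 27 = 3 × 9; 28 = 2 × 14 — all composite.
So k = 24 is the smallest counterexample.

k = 24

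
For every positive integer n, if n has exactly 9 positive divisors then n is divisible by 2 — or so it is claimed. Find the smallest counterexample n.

A counterexample is any positive integer n such that n has exactly 9 positive divisors but n is not divisible by 2; we check each in order.
n = 36: τ(36) = 9; 36 mod 2 = 0.
n = 100: τ(100) = 9; 100 mod 2 = 0.
n = 196: τ(196) = 9; 196 mod 2 = 0.
n = 225: τ(225) = 9; 225 mod 2 = 1.

n = 225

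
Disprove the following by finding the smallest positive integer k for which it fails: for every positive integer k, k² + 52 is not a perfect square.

For k = 1, 2, 3, 4, …, 9, 10, 11 the conclusion holds.
k = 12: 12² + 52 = 196 = 14², a perfect square.
So k = 12 is the smallest counterexample.

k = 12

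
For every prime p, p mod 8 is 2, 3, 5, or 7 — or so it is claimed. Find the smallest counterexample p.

p = 17

A counterexample is any prime p such that the claim fails; we check each in order.
For p = 2, 3, 5, 7, 11, 13 the conclusion holds.
p = 17: 17 mod 8 = 1 — not in {2, 3, 5, 7}.
Hence p = 17 is a counterexample.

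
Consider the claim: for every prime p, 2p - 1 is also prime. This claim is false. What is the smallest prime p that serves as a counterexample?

For p = 2, 3 the conclusion holds.
p = 5: 2p - 1 = 9 = 3 × 3, not prime.

p = 5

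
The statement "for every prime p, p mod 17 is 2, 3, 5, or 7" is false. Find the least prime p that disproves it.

p = 11

For p = 2, 3, 5, 7 the conclusion holds.
p = 11: 11 mod 17 = 11 — not in {2, 3, 5, 7}.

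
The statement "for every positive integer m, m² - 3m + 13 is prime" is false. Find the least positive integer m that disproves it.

For m = 1, 2, 3, 4, …, 9, 10, 11 the conclusion holds.
m = 12: m² - 3m + 13 = 121 = 11 × 11, composite.

m = 12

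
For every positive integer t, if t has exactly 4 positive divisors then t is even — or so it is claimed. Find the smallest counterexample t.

t = 15

Check each positive integer t in order until t has exactly 4 positive divisors but t is odd.
The first 4 eligible values, up to t = 14, all satisfy the conclusion.
t = 15: divisors of 15: 1, 3, 5, 15; 15 is odd.
Thus t = 15 disproves the claim, and no smaller t works.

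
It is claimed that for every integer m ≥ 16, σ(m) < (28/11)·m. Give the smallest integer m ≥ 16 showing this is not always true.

m = 48

We need the least integer m ≥ 16 for which the claim fails.
For m = 16, 17, 18, 19, …, 45, 46, 47 the conclusion holds.
m = 48: σ(48) = 124; 124 ≥ 1344/11.
Thus m = 48 disproves the claim, and no smaller m works.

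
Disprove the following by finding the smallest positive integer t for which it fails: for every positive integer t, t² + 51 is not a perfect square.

t = 7

Check each positive integer t in order until t² + 51 is a perfect square.
t = 1: 1² + 51 = 52, not a perfect square.
t = 2: 2² + 51 = 55, not a perfect square.
t = 3: 3² + 51 = 60, not a perfect square.
t = 4: 4² + 51 = 67, not a perfect square.
t = 5: 5² + 51 = 76, not a perfect square.
t = 6: 6² + 51 = 87, not a perfect square.
t = 7: 7² + 51 = 100 = 10², a perfect square.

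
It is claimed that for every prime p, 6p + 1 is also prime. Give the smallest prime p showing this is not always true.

p = 19

We need the least prime p for which 6p + 1 is not prime.
The first 7 eligible values, up to p = 17, all satisfy the conclusion.
p = 19: 6p + 1 = 115 = 5 × 23, not prime.
So p = 19 is the smallest counterexample.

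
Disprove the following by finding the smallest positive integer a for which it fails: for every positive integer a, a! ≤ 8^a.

A counterexample is any positive integer a such that a! > 8^a; we check each in order.
For a = 1, 2, 3, 4, …, 17, 18, 19 the conclusion holds.
a = 20: a! = 2432902008176640000 and 8^a = 1152921504606846976, so 2432902008176640000 > 1152921504606846976.

a = 20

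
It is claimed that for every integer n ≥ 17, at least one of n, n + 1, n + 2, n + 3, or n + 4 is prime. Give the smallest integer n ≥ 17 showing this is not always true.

We need the least integer n ≥ 17 for which n, n + 1, n + 2, n + 3, n + 4 are all composite.
For n = 17, 18, 19, 20, 21, 22, 23 the conclusion holds.
n = 24: 24 = 2 × 12; 25 = 5 × 5; 26 = 2 × 13; 27 = 3 × 9; 28 = 2 × 14 — all composite.
So n = 24 is the smallest counterexample.

n = 24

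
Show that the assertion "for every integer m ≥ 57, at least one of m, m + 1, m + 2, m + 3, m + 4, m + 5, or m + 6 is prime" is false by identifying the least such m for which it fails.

m = 90

A counterexample is any integer m ≥ 57 such that m, m + 1, m + 2, m + 3, m + 4, m + 5, m + 6 are all composite; we check each in order.
For m = 57, 58, 59, 60, …, 87, 88, 89 the conclusion holds.
m = 90: 90 = 2 × 45; 91 = 7 × 13; 92 = 2 × 46; 93 = 3 × 31; 94 = 2 × 47; 95 = 5 × 19; 96 = 2 × 48 — all composite.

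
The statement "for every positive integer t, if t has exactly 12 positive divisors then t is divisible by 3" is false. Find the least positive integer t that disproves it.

t = 140

Check each positive integer t in order until t has exactly 12 positive divisors but t is not divisible by 3.
For t = 60, 72, 84, 90, 96, 108, 126, 132 the conclusion holds.
t = 140: τ(140) = 12; 140 mod 3 = 2.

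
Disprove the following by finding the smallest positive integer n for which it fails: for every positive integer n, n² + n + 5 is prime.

n = 4

A counterexample is any positive integer n such that n² + n + 5 is not prime; we check each in order.
n = 1: n² + n + 5 = 7, prime.
n = 2: n² + n + 5 = 11, prime.
n = 3: n² + n + 5 = 17, prime.
n = 4: n² + n + 5 = 25 = 5 × 5, composite.
Thus n = 4 disproves the claim, and no smaller n works.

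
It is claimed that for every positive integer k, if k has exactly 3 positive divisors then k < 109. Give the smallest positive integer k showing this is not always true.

k = 121

k = 4: τ(4) = 3; 4 < 109.
k = 9: τ(9) = 3; 9 < 109.
k = 25: τ(25) = 3; 25 < 109.
k = 49: τ(49) = 3; 49 < 109.
k = 121: τ(121) = 3; 121 ≥ 109.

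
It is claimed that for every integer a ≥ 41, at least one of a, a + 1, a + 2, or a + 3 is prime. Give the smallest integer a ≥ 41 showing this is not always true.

A counterexample is any integer a ≥ 41 such that a, a + 1, a + 2, a + 3 are all composite; we check each in order.
For a = 41, 42, 43, 44, 45, 46, 47 the conclusion holds.
a = 48: 48 = 2 × 24; 49 = 7 × 7; 50 = 2 × 25; 51 = 3 × 17 — all composite.
So a = 48 is the smallest counterexample.

a = 48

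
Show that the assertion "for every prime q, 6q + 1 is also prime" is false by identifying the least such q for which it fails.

q = 2: 6q + 1 = 13, prime.
q = 3: 6q + 1 = 19, prime.
q = 5: 6q + 1 = 31, prime.
q = 7: 6q + 1 = 43, prime.
q = 11: 6q + 1 = 67, prime.
q = 13: 6q + 1 = 79, prime.
q = 17: 6q + 1 = 103, prime.
q = 19: 6q + 1 = 115 = 5 × 23, not prime.
So q = 19 is the smallest counterexample.

q = 19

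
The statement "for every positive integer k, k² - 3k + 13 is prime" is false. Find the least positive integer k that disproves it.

k = 12

A counterexample is any positive integer k such that k² - 3k + 13 is not prime; we check each in order.
For k = 1, 2, 3, 4, …, 9, 10, 11 the conclusion holds.
k = 12: k² - 3k + 13 = 121 = 11 × 11, composite.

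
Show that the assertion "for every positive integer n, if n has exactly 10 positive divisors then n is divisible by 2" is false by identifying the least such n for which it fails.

n = 405

Check each positive integer n in order until n has exactly 10 positive divisors but n is not divisible by 2.
For n = 48, 80, 112, 162, 176, 208, 272, 304, 368 the conclusion holds.
n = 405: τ(405) = 10; 405 mod 2 = 1.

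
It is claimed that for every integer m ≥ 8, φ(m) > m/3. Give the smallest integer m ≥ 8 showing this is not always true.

m = 12

A counterexample is any integer m ≥ 8 such that the claim fails; we check each in order.
For m = 8, 9, 10, 11 the conclusion holds.
m = 12: φ(12) = 4 and 12/3 = 4, so φ(12) ≤ 12/3.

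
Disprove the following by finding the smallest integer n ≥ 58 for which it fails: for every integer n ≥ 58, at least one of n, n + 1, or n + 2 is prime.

n = 62

A counterexample is any integer n ≥ 58 such that n, n + 1, n + 2 are all composite; we check each in order.
For n = 58, 59, 60, 61 the conclusion holds.
n = 62: 62 = 2 × 31; 63 = 3 × 21; 64 = 2 × 32 — all composite.
Thus n = 62 disproves the claim, and no smaller n works.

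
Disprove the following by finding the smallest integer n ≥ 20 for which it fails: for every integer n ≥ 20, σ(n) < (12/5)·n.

Check each integer n ≥ 20 in order until the claim fails.
For n = 20, 21, 22, 23 the conclusion holds.
n = 24: σ(24) = 60; 60 ≥ 288/5.

n = 24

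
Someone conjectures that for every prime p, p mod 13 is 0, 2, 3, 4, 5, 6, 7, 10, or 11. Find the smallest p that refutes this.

p = 47

We need the least prime p for which the claim fails.
The first 14 eligible values, up to p = 43, all satisfy the conclusion.
p = 47: 47 mod 13 = 8 — not in {0, 2, 3, 4, 5, 6, 7, 10, 11}.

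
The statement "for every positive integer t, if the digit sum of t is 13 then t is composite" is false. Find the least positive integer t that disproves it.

t = 67

t = 49: digit sum 13; 49 is composite.
t = 58: digit sum 13; 58 is composite.
t = 67: digit sum 13; 67 is prime, not composite.
So t = 67 is the smallest counterexample.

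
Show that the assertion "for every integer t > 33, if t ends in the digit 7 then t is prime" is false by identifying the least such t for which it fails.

Check each integer t > 33 in order until t ends in the digit 7 but t is not prime.
t = 37: 37 ends in 7 and is prime.
t = 47: 47 ends in 7 and is prime.
t = 57: 57 ends in 7; 57 = 3 × 19, composite.
Hence t = 57 is a counterexample.

t = 57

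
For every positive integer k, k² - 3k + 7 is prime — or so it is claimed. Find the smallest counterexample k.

The first 5 eligible values, up to k = 5, all satisfy the conclusion.
k = 6: k² - 3k + 7 = 25 = 5 × 5, composite.

k = 6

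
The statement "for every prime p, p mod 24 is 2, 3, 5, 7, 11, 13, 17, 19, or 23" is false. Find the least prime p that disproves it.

p = 73

The first 20 eligible values, up to p = 71, all satisfy the conclusion.
p = 73: 73 mod 24 = 1 — not in {2, 3, 5, 7, 11, 13, 17, 19, 23}.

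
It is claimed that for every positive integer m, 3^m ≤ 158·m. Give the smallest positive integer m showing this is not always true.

The first 6 eligible values, up to m = 6, all satisfy the conclusion.
m = 7: 3^m = 2187 and 158·m = 1106, so 2187 > 1106.
Hence m = 7 is a counterexample.

m = 7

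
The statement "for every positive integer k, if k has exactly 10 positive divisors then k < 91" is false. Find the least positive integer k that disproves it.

Check each positive integer k in order until k has exactly 10 positive divisors but the claim fails.
k = 48: τ(48) = 10; 48 < 91.
k = 80: τ(80) = 10; 80 < 91.
k = 112: τ(112) = 10; 112 ≥ 91.

k = 112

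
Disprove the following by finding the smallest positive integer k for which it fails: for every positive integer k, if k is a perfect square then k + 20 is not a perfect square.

k = 16

A counterexample is any positive integer k such that k is a perfect square but k + 20 is a perfect square; we check each in order.
For k = 1, 4, 9 the conclusion holds.
k = 16: 16 = 4² and 16 + 20 = 36 = 6².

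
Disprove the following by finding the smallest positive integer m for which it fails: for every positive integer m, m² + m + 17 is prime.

The first 15 eligible values, up to m = 15, all satisfy the conclusion.
m = 16: m² + m + 17 = 289 = 17 × 17, composite.

m = 16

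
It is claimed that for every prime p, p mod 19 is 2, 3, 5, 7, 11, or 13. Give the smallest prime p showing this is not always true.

A counterexample is any prime p such that the claim fails; we check each in order.
p = 2: 2 mod 19 = 2.
p = 3: 3 mod 19 = 3.
p = 5: 5 mod 19 = 5.
p = 7: 7 mod 19 = 7.
p = 11: 11 mod 19 = 11.
p = 13: 13 mod 19 = 13.
p = 17: 17 mod 19 = 17 — not in {2, 3, 5, 7, 11, 13}.
Thus p = 17 disproves the claim, and no smaller p works.

p = 17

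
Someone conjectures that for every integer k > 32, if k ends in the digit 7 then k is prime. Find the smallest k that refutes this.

We need the least integer k > 32 for which k ends in the digit 7 but k is not prime.
k = 37: 37 ends in 7 and is prime.
k = 47: 47 ends in 7 and is prime.
k = 57: 57 ends in 7; 57 = 3 × 19, composite.
So k = 57 is the smallest counterexample.

k = 57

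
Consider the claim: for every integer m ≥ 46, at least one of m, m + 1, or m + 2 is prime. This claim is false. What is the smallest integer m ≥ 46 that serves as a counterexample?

For m = 46, 47 the conclusion holds.
m = 48: 48 = 2 × 24; 49 = 7 × 7; 50 = 2 × 25 — all composite.

m = 48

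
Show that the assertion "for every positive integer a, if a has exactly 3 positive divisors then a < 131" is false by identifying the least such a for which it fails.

A counterexample is any positive integer a such that a has exactly 3 positive divisors but the claim fails; we check each in order.
a = 4: τ(4) = 3; 4 < 131.
a = 9: τ(9) = 3; 9 < 131.
a = 25: τ(25) = 3; 25 < 131.
a = 49: τ(49) = 3; 49 < 131.
a = 121: τ(121) = 3; 121 < 131.
a = 169: τ(169) = 3; 169 ≥ 131.
Hence a = 169 is a counterexample.

a = 169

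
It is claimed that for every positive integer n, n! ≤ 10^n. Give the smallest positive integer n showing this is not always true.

A counterexample is any positive integer n such that n! > 10^n; we check each in order.
For n = 1, 2, 3, 4, …, 22, 23, 24 the conclusion holds.
n = 25: n! = 15511210043330985984000000 and 10^n = 10000000000000000000000000, so 15511210043330985984000000 > 10000000000000000000000000.
Hence n = 25 is a counterexample.

n = 25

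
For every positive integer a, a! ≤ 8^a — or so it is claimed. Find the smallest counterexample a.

a = 20

The first 19 eligible values, up to a = 19, all satisfy the conclusion.
a = 20: a! = 2432902008176640000 and 8^a = 1152921504606846976, so 2432902008176640000 > 1152921504606846976.
Hence a = 20 is a counterexample.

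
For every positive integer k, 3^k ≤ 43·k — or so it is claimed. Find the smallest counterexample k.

A counterexample is any positive integer k such that 3^k > 43·k; we check each in order.
For k = 1, 2, 3, 4 the conclusion holds.
k = 5: 3^k = 243 and 43·k = 215, so 243 > 215.
Hence k = 5 is a counterexample.

k = 5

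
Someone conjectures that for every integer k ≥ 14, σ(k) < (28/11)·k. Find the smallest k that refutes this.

k = 48

Check each integer k ≥ 14 in order until the claim fails.
For k = 14, 15, 16, 17, …, 45, 46, 47 the conclusion holds.
k = 48: σ(48) = 124; 124 ≥ 1344/11.
So k = 48 is the smallest counterexample.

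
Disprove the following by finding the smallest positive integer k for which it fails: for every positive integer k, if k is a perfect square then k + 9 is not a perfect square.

Check each positive integer k in order until k is a perfect square but k + 9 is a perfect square.
k = 1: 1 + 9 = 10, not a perfect square.
k = 4: 4 + 9 = 13, not a perfect square.
k = 9: 9 + 9 = 18, not a perfect square.
k = 16: 16 = 4² and 16 + 9 = 25 = 5².
So k = 16 is the smallest counterexample.

k = 16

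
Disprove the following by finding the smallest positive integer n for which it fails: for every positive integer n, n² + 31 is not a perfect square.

Check each positive integer n in order until n² + 31 is a perfect square.
For n = 1, 2, 3, 4, …, 12, 13, 14 the conclusion holds.
n = 15: 15² + 31 = 256 = 16², a perfect square.

n = 15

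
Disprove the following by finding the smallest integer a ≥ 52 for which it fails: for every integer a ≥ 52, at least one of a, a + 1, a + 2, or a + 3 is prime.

We need the least integer a ≥ 52 for which a, a + 1, a + 2, a + 3 are all composite.
For a = 52, 53 the conclusion holds.
a = 54: 54 = 2 × 27; 55 = 5 × 11; 56 = 2 × 28; 57 = 3 × 19 — all composite.
Hence a = 54 is a counterexample.

a = 54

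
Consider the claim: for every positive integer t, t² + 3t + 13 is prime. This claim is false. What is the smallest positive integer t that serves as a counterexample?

t = 9

Check each positive integer t in order until t² + 3t + 13 is not prime.
t = 1: t² + 3t + 13 = 17, prime.
t = 2: t² + 3t + 13 = 23, prime.
t = 3: t² + 3t + 13 = 31, prime.
t = 4: t² + 3t + 13 = 41, prime.
t = 5: t² + 3t + 13 = 53, prime.
t = 6: t² + 3t + 13 = 67, prime.
t = 7: t² + 3t + 13 = 83, prime.
t = 8: t² + 3t + 13 = 101, prime.
t = 9: t² + 3t + 13 = 121 = 11 × 11, composite.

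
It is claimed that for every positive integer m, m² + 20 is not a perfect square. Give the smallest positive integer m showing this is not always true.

Check each positive integer m in order until m² + 20 is a perfect square.
m = 1: 1² + 20 = 21, not a perfect square.
m = 2: 2² + 20 = 24, not a perfect square.
m = 3: 3² + 20 = 29, not a perfect square.
m = 4: 4² + 20 = 36 = 6², a perfect square.
So m = 4 is the smallest counterexample.

m = 4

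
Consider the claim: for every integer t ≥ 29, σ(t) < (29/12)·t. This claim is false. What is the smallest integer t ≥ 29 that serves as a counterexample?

Check each integer t ≥ 29 in order until the claim fails.
The first 7 eligible values, up to t = 35, all satisfy the conclusion.
t = 36: σ(36) = 91; 91 ≥ 87.

t = 36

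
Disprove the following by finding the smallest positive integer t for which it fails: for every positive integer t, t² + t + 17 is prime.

A counterexample is any positive integer t such that t² + t + 17 is not prime; we check each in order.
The first 15 eligible values, up to t = 15, all satisfy the conclusion.
t = 16: t² + t + 17 = 289 = 17 × 17, composite.

t = 16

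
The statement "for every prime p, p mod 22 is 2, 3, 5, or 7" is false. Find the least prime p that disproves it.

A counterexample is any prime p such that the claim fails; we check each in order.
p = 2: 2 mod 22 = 2.
p = 3: 3 mod 22 = 3.
p = 5: 5 mod 22 = 5.
p = 7: 7 mod 22 = 7.
p = 11: 11 mod 22 = 11 — not in {2, 3, 5, 7}.
Thus p = 11 disproves the claim, and no smaller p works.

p = 11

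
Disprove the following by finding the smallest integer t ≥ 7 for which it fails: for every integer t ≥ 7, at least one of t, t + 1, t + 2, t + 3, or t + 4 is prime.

For t = 7, 8, 9, 10, …, 21, 22, 23 the conclusion holds.
t = 24: 24 = 2 × 12; 25 = 5 × 5; 26 = 2 × 13; 27 = 3 × 9; 28 = 2 × 14 — all composite.

t = 24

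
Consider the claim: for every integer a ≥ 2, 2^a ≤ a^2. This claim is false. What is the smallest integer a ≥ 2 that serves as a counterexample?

a = 5

Check each integer a ≥ 2 in order until 2^a > a^2.
a = 2: 2^a = 4 and a^2 = 4, so 4 ≤ 4.
a = 3: 2^a = 8 and a^2 = 9, so 8 ≤ 9.
a = 4: 2^a = 16 and a^2 = 16, so 16 ≤ 16.
a = 5: 2^a = 32 and a^2 = 25, so 32 > 25.
So a = 5 is the smallest counterexample.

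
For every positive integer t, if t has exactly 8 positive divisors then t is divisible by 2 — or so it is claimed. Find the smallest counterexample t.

t = 105

We need the least positive integer t for which t has exactly 8 positive divisors but t is not divisible by 2.
For t = 24, 30, 40, 42, …, 88, 102, 104 the conclusion holds.
t = 105: τ(105) = 8; 105 mod 2 = 1.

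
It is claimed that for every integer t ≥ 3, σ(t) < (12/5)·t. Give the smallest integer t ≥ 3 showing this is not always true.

t = 24

For t = 3, 4, 5, 6, …, 21, 22, 23 the conclusion holds.
t = 24: σ(24) = 60; 60 ≥ 288/5.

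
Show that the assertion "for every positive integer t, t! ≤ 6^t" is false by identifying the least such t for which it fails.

Check each positive integer t in order until t! > 6^t.
For t = 1, 2, 3, 4, …, 11, 12, 13 the conclusion holds.
t = 14: t! = 87178291200 and 6^t = 78364164096, so 87178291200 > 78364164096.

t = 14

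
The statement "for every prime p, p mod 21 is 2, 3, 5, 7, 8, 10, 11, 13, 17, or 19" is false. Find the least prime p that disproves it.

We need the least prime p for which the claim fails.
For p = 2, 3, 5, 7, …, 23, 29, 31 the conclusion holds.
p = 37: 37 mod 21 = 16 — not in {2, 3, 5, 7, 8, 10, 11, 13, 17, 19}.
So p = 37 is the smallest counterexample.

p = 37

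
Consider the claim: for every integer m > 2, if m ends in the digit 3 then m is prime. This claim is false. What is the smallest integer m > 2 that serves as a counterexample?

m = 33

Check each integer m > 2 in order until m ends in the digit 3 but m is not prime.
For m = 3, 13, 23 the conclusion holds.
m = 33: 33 ends in 3; 33 = 3 × 11, composite.
Hence m = 33 is a counterexample.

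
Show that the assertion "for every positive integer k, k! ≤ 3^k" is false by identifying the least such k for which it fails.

k = 7

k = 1: k! = 1 and 3^k = 3, so 1 ≤ 3.
k = 2: k! = 2 and 3^k = 9, so 2 ≤ 9.
k = 3: k! = 6 and 3^k = 27, so 6 ≤ 27.
k = 4: k! = 24 and 3^k = 81, so 24 ≤ 81.
k = 5: k! = 120 and 3^k = 243, so 120 ≤ 243.
k = 6: k! = 720 and 3^k = 729, so 720 ≤ 729.
k = 7: k! = 5040 and 3^k = 2187, so 5040 > 2187.
Thus k = 7 disproves the claim, and no smaller k works.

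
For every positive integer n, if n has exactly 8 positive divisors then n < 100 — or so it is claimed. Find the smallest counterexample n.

A counterexample is any positive integer n such that n has exactly 8 positive divisors but the claim fails; we check each in order.
For n = 24, 30, 40, 42, 54, 56, 66, 70, 78, 88 the conclusion holds.
n = 102: τ(102) = 8; 102 ≥ 100.

n = 102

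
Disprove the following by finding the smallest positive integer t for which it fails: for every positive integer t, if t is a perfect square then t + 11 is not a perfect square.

The first 4 eligible values, up to t = 16, all satisfy the conclusion.
t = 25: 25 = 5² and 25 + 11 = 36 = 6².
Hence t = 25 is a counterexample.

t = 25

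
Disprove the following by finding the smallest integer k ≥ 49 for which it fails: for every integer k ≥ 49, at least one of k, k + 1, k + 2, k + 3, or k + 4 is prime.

k = 54

For k = 49, 50, 51, 52, 53 the conclusion holds.
k = 54: 54 = 2 × 27; 55 = 5 × 11; 56 = 2 × 28; 57 = 3 × 19; 58 = 2 × 29 — all composite.
So k = 54 is the smallest counterexample.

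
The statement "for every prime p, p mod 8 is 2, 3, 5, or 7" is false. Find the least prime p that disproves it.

p = 17

For p = 2, 3, 5, 7, 11, 13 the conclusion holds.
p = 17: 17 mod 8 = 1 — not in {2, 3, 5, 7}.
Hence p = 17 is a counterexample.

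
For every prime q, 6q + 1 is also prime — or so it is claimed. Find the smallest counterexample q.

q = 19

Check each prime q in order until 6q + 1 is not prime.
The first 7 eligible values, up to q = 17, all satisfy the conclusion.
q = 19: 6q + 1 = 115 = 5 × 23, not prime.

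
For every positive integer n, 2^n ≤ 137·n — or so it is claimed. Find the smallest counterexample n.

n = 11

Check each positive integer n in order until 2^n > 137·n.
For n = 1, 2, 3, 4, 5, 6, 7, 8, 9, 10 the conclusion holds.
n = 11: 2^n = 2048 and 137·n = 1507, so 2048 > 1507.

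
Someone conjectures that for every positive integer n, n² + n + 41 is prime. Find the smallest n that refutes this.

The first 39 eligible values, up to n = 39, all satisfy the conclusion.
n = 40: n² + n + 41 = 1681 = 41 × 41, composite.
So n = 40 is the smallest counterexample.

n = 40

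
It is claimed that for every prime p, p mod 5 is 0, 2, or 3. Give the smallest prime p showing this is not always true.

p = 2: 2 mod 5 = 2.
p = 3: 3 mod 5 = 3.
p = 5: 5 mod 5 = 0.
p = 7: 7 mod 5 = 2.
p = 11: 11 mod 5 = 1 — not in {0, 2, 3}.
Thus p = 11 disproves the claim, and no smaller p works.

p = 11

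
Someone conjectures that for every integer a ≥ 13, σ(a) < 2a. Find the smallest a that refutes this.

For a = 13, 14, 15, 16, 17 the conclusion holds.
a = 18: σ(18) = 39; 39 ≥ 36.

a = 18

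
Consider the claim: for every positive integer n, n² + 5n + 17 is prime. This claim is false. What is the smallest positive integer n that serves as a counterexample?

n = 8

Check each positive integer n in order until n² + 5n + 17 is not prime.
The first 7 eligible values, up to n = 7, all satisfy the conclusion.
n = 8: n² + 5n + 17 = 121 = 11 × 11, composite.
Thus n = 8 disproves the claim, and no smaller n works.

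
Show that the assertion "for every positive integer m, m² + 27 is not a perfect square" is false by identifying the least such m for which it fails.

We need the least positive integer m for which m² + 27 is a perfect square.
m = 1: 1² + 27 = 28, not a perfect square.
m = 2: 2² + 27 = 31, not a perfect square.
m = 3: 3² + 27 = 36 = 6², a perfect square.

m = 3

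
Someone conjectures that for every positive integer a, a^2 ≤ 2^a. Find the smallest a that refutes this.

A counterexample is any positive integer a such that a^2 > 2^a; we check each in order.
For a = 1, 2 the conclusion holds.
a = 3: a^2 = 9 and 2^a = 8, so 9 > 8.
Thus a = 3 disproves the claim, and no smaller a works.

a = 3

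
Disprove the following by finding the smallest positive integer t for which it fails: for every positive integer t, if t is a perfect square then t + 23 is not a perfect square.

We need the least positive integer t for which t is a perfect square but t + 23 is a perfect square.
For t = 1, 4, 9, 16, 25, 36, 49, 64, 81, 100 the conclusion holds.
t = 121: 121 = 11² and 121 + 23 = 144 = 12².
Thus t = 121 disproves the claim, and no smaller t works.

t = 121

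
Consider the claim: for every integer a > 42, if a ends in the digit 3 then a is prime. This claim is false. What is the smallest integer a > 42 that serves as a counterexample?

a = 43: 43 ends in 3 and is prime.
a = 53: 53 ends in 3 and is prime.
a = 63: 63 ends in 3; 63 = 3 × 21, composite.
So a = 63 is the smallest counterexample.

a = 63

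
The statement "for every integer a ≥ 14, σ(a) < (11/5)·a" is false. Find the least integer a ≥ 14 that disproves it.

The first 10 eligible values, up to a = 23, all satisfy the conclusion.
a = 24: σ(24) = 60; 60 ≥ 264/5.

a = 24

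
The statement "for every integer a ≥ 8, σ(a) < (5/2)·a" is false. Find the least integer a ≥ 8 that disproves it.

a = 24

Check each integer a ≥ 8 in order until the claim fails.
For a = 8, 9, 10, 11, …, 21, 22, 23 the conclusion holds.
a = 24: σ(24) = 60; 60 ≥ 60.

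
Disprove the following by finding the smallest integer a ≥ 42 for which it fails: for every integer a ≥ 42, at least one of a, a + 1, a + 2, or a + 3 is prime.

Check each integer a ≥ 42 in order until a, a + 1, a + 2, a + 3 are all composite.
The first 6 eligible values, up to a = 47, all satisfy the conclusion.
a = 48: 48 = 2 × 24; 49 = 7 × 7; 50 = 2 × 25; 51 = 3 × 17 — all composite.

a = 48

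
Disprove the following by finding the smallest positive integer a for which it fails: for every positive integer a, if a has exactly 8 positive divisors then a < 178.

a = 182

Check each positive integer a in order until a has exactly 8 positive divisors but the claim fails.
The first 25 eligible values, up to a = 174, all satisfy the conclusion.
a = 182: τ(182) = 8; 182 ≥ 178.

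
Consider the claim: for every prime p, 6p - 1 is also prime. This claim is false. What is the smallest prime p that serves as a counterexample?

p = 11

Check each prime p in order until 6p - 1 is not prime.
For p = 2, 3, 5, 7 the conclusion holds.
p = 11: 6p - 1 = 65 = 5 × 13, not prime.
Hence p = 11 is a counterexample.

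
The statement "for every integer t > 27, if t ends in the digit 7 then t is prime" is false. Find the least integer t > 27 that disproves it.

t = 37: 37 ends in 7 and is prime.
t = 47: 47 ends in 7 and is prime.
t = 57: 57 ends in 7; 57 = 3 × 19, composite.

t = 57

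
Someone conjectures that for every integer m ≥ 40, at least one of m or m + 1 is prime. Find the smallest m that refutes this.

The first 4 eligible values, up to m = 43, all satisfy the conclusion.
m = 44: 44 = 2 × 22; 45 = 3 × 15 — both composite.
Thus m = 44 disproves the claim, and no smaller m works.

m = 44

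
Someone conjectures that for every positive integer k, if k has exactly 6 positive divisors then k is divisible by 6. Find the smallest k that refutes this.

We need the least positive integer k for which k has exactly 6 positive divisors but k is not divisible by 6.
For k = 12, 18 the conclusion holds.
k = 20: τ(20) = 6; 20 mod 6 = 2.

k = 20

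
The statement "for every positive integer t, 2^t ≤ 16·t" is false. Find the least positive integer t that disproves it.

t = 7

Check each positive integer t in order until 2^t > 16·t.
For t = 1, 2, 3, 4, 5, 6 the conclusion holds.
t = 7: 2^t = 128 and 16·t = 112, so 128 > 112.
Hence t = 7 is a counterexample.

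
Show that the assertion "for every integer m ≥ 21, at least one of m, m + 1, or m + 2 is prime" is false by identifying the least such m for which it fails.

For m = 21, 22, 23 the conclusion holds.
m = 24: 24 = 2 × 12; 25 = 5 × 5; 26 = 2 × 13 — all composite.

m = 24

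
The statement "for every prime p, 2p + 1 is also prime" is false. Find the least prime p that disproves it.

Check each prime p in order until 2p + 1 is not prime.
p = 2: 2p + 1 = 5, prime.
p = 3: 2p + 1 = 7, prime.
p = 5: 2p + 1 = 11, prime.
p = 7: 2p + 1 = 15 = 3 × 5, not prime.

p = 7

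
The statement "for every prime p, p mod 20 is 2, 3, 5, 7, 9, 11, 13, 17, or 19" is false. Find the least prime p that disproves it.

A counterexample is any prime p such that the claim fails; we check each in order.
The first 12 eligible values, up to p = 37, all satisfy the conclusion.
p = 41: 41 mod 20 = 1 — not in {2, 3, 5, 7, 9, 11, 13, 17, 19}.
So p = 41 is the smallest counterexample.

p = 41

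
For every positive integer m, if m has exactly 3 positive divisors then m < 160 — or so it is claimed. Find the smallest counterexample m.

We need the least positive integer m for which m has exactly 3 positive divisors but the claim fails.
For m = 4, 9, 25, 49, 121 the conclusion holds.
m = 169: τ(169) = 3; 169 ≥ 160.
So m = 169 is the smallest counterexample.

m = 169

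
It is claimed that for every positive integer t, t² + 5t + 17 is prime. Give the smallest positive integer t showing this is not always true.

t = 8

The first 7 eligible values, up to t = 7, all satisfy the conclusion.
t = 8: t² + 5t + 17 = 121 = 11 × 11, composite.
Hence t = 8 is a counterexample.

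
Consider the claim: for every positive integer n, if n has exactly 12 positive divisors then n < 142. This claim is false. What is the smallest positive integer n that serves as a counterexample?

n = 150

We need the least positive integer n for which n has exactly 12 positive divisors but the claim fails.
For n = 60, 72, 84, 90, 96, 108, 126, 132, 140 the conclusion holds.
n = 150: τ(150) = 12; 150 ≥ 142.
Hence n = 150 is a counterexample.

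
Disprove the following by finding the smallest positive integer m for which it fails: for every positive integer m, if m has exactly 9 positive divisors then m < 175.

A counterexample is any positive integer m such that m has exactly 9 positive divisors but the claim fails; we check each in order.
For m = 36, 100 the conclusion holds.
m = 196: τ(196) = 9; 196 ≥ 175.
Hence m = 196 is a counterexample.

m = 196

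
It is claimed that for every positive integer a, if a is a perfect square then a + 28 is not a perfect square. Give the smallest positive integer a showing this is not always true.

a = 1: 1 + 28 = 29, not a perfect square.
a = 4: 4 + 28 = 32, not a perfect square.
a = 9: 9 + 28 = 37, not a perfect square.
a = 16: 16 + 28 = 44, not a perfect square.
a = 25: 25 + 28 = 53, not a perfect square.
a = 36: 36 = 6² and 36 + 28 = 64 = 8².
So a = 36 is the smallest counterexample.

a = 36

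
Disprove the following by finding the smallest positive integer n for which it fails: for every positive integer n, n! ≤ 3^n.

n = 7

We need the least positive integer n for which n! > 3^n.
The first 6 eligible values, up to n = 6, all satisfy the conclusion.
n = 7: n! = 5040 and 3^n = 2187, so 5040 > 2187.
Thus n = 7 disproves the claim, and no smaller n works.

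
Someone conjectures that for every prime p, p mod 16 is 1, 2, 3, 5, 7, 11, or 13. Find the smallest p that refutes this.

p = 31

For p = 2, 3, 5, 7, 11, 13, 17, 19, 23, 29 the conclusion holds.
p = 31: 31 mod 16 = 15 — not in {1, 2, 3, 5, 7, 11, 13}.
Hence p = 31 is a counterexample.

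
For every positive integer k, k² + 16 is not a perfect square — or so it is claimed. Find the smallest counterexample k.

We need the least positive integer k for which k² + 16 is a perfect square.
k = 1: 1² + 16 = 17, not a perfect square.
k = 2: 2² + 16 = 20, not a perfect square.
k = 3: 3² + 16 = 25 = 5², a perfect square.
So k = 3 is the smallest counterexample.

k = 3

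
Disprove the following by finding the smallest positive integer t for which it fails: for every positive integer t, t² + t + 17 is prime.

t = 16

For t = 1, 2, 3, 4, …, 13, 14, 15 the conclusion holds.
t = 16: t² + t + 17 = 289 = 17 × 17, composite.
Hence t = 16 is a counterexample.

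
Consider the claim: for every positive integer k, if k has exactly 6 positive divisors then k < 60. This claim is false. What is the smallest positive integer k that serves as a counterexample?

For k = 12, 18, 20, 28, 32, 44, 45, 50, 52 the conclusion holds.
k = 63: τ(63) = 6; 63 ≥ 60.
So k = 63 is the smallest counterexample.

k = 63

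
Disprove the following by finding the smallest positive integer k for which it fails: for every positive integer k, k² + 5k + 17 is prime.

k = 8

We need the least positive integer k for which k² + 5k + 17 is not prime.
The first 7 eligible values, up to k = 7, all satisfy the conclusion.
k = 8: k² + 5k + 17 = 121 = 11 × 11, composite.
So k = 8 is the smallest counterexample.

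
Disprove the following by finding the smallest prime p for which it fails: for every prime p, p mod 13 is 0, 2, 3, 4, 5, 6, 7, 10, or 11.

p = 47

We need the least prime p for which the claim fails.
The first 14 eligible values, up to p = 43, all satisfy the conclusion.
p = 47: 47 mod 13 = 8 — not in {0, 2, 3, 4, 5, 6, 7, 10, 11}.
So p = 47 is the smallest counterexample.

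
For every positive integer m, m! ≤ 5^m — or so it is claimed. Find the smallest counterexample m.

We need the least positive integer m for which m! > 5^m.
The first 11 eligible values, up to m = 11, all satisfy the conclusion.
m = 12: m! = 479001600 and 5^m = 244140625, so 479001600 > 244140625.
Hence m = 12 is a counterexample.

m = 12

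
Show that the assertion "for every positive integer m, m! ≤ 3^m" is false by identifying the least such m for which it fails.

m = 7

Check each positive integer m in order until m! > 3^m.
For m = 1, 2, 3, 4, 5, 6 the conclusion holds.
m = 7: m! = 5040 and 3^m = 2187, so 5040 > 2187.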